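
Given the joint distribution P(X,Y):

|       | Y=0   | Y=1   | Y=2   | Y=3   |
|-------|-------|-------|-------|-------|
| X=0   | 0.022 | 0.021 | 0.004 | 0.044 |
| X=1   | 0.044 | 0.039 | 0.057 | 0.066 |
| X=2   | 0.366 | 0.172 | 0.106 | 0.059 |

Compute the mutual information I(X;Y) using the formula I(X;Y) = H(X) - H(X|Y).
0.1232 bits

I(X;Y) = H(X) - H(X|Y)

Marginal of X (row sums):
  P(X=0) = 0.022 + 0.021 + 0.004 + 0.044 = 0.091
  P(X=1) = 0.044 + 0.039 + 0.057 + 0.066 = 0.206
  P(X=2) = 0.366 + 0.172 + 0.106 + 0.059 = 0.703
H(X) = -[0.091·log₂(0.091) + 0.206·log₂(0.206) + 0.703·log₂(0.703)]
  = 0.3147 + 0.4695 + 0.3574 = 1.1416 bits

Marginal of Y (column sums):
  P(Y=0) = 0.022 + 0.044 + 0.366 = 0.432
  P(Y=1) = 0.021 + 0.039 + 0.172 = 0.232
  P(Y=2) = 0.004 + 0.057 + 0.106 = 0.167
  P(Y=3) = 0.044 + 0.066 + 0.059 = 0.169
H(X|Y) = Σ_y P(y)·H(X|Y=y):
  Y=0: P(Y=0) = 0.432, P(X|Y=0) = (11/216, 11/108, 61/72) → H(X|Y=0) = 0.7570
  Y=1: P(Y=1) = 0.232, P(X|Y=1) = (21/232, 39/232, 43/58) → H(X|Y=1) = 1.0662
  Y=2: P(Y=2) = 0.167, P(X|Y=2) = (4/167, 57/167, 106/167) → H(X|Y=2) = 1.0745
  Y=3: P(Y=3) = 0.169, P(X|Y=3) = (44/169, 66/169, 59/169) → H(X|Y=3) = 1.5653
H(X|Y) = 0.432·0.7570 + 0.232·1.0662 + 0.167·1.0745 + 0.169·1.5653 = 1.0184 bits

I(X;Y) = H(X) - H(X|Y) = 1.1416 - 1.0184 = 0.1232 bits

Cross-check via I(X;Y) = H(X) + H(Y) - H(X,Y): computing H(Y) from the column sums and H(X,Y) from the 12 cells in the same way gives H(Y) = 1.8768 bits and H(X,Y) = 2.8952 bits, so
I(X;Y) = 1.1416 + 1.8768 - 2.8952 = 0.1232 bits ✓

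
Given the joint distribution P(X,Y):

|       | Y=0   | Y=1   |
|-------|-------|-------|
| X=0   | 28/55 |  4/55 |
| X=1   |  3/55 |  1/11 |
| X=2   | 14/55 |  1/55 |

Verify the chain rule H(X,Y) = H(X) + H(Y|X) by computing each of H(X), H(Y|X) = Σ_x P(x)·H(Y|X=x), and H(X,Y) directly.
H(X) = 1.3704 bits, H(Y|X) = 0.5515 bits, H(X,Y) = 1.9218 bits

Marginal of X (row sums):
  P(X=0) = 28/55 + 4/55 = 32/55
  P(X=1) = 3/55 + 1/11 = 8/55
  P(X=2) = 14/55 + 1/55 = 3/11
H(X) = -[(32/55)·log₂(32/55) + (8/55)·log₂(8/55) + (3/11)·log₂(3/11)]
  = 0.45461 + 0.40456 + 0.51122 = 1.3704 bits

H(Y|X) = Σ_x P(x)·H(Y|X=x):
  X=0: P(X=0) = 32/55, P(Y|X=0) = (7/8, 1/8) → H(Y|X=0) = 0.54356
  X=1: P(X=1) = 8/55, P(Y|X=1) = (3/8, 5/8) → H(Y|X=1) = 0.95443
  X=2: P(X=2) = 3/11, P(Y|X=2) = (14/15, 1/15) → H(Y|X=2) = 0.35336
H(Y|X) = (32/55)·0.54356 + (8/55)·0.95443 + (3/11)·0.35336 = 0.5515 bits

H(X,Y) = -Σ_{x,y} P(x,y) log₂ P(x,y). Per-cell terms -P(x,y)·log₂P(x,y):
  X=0: 0.49586, 0.27501
  X=1: 0.22889, 0.31449
  X=2: 0.50247, 0.10512
Sum of the 6 terms: H(X,Y) = 1.9218 bits

Chain rule check:
  H(X) + H(Y|X) = 1.3704 + 0.5515 = 1.9219 bits
  H(X,Y) = 1.9218 bits
✓ Chain rule verified (Δ = 0.0001 is 4-dp rounding noise: each of the three values was rounded independently).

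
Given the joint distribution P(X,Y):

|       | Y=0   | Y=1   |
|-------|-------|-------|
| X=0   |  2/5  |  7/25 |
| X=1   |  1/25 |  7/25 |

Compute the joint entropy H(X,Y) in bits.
1.7430 bits

H(X,Y) = -Σ_{x,y} P(x,y) log₂ P(x,y). Per-cell terms -P(x,y)·log₂P(x,y):
  X=0: 0.5288, 0.5142
  X=1: 0.1858, 0.5142
Sum of the 4 terms: H(X,Y) = 1.7430 bits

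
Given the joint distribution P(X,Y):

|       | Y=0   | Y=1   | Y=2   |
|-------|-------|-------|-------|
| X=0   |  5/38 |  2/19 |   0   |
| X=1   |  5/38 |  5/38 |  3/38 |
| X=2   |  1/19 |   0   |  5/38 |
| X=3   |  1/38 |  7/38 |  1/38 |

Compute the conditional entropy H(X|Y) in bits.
1.5734 bits

H(X|Y) = H(X,Y) - H(Y)

H(X,Y) = -Σ_{x,y} P(x,y) log₂ P(x,y). Per-cell terms -P(x,y)·log₂P(x,y):
  X=0: 0.38500, 0.34189, 0.00000
  X=1: 0.38500, 0.38500, 0.28918
  X=2: 0.22358, 0.00000, 0.38500
  X=3: 0.13810, 0.44958, 0.13810
  (cells with P = 0 contribute 0)
Sum of the 12 terms: H(X,Y) = 3.1204 bits

Marginal of Y (column sums):
  P(Y=0) = 5/38 + 5/38 + 1/19 + 1/38 = 13/38
  P(Y=1) = 2/19 + 5/38 + 0 + 7/38 = 8/19
  P(Y=2) = 0 + 3/38 + 5/38 + 1/38 = 9/38
H(Y) = -[(13/38)·log₂(13/38) + (8/19)·log₂(8/19) + (9/38)·log₂(9/38)]
  = 0.52940 + 0.52544 + 0.49216 = 1.5470 bits

H(X|Y) = H(X,Y) - H(Y) = 3.1204 - 1.5470 = 1.5734 bits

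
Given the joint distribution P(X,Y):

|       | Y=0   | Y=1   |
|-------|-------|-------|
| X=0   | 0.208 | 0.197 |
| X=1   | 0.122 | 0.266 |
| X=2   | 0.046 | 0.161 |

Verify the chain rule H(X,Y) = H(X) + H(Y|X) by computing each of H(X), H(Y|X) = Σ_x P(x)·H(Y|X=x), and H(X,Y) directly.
H(X) = 1.5284 bits, H(Y|X) = 0.9115 bits, H(X,Y) = 2.4399 bits

Marginal of X (row sums):
  P(X=0) = 0.208 + 0.197 = 0.405
  P(X=1) = 0.122 + 0.266 = 0.388
  P(X=2) = 0.046 + 0.161 = 0.207
H(X) = -[0.405·log₂(0.405) + 0.388·log₂(0.388) + 0.207·log₂(0.207)]
  = 0.528123 + 0.529958 + 0.470366 = 1.5284 bits

H(Y|X) = Σ_x P(x)·H(Y|X=x):
  X=0: P(X=0) = 0.405, P(Y|X=0) = (208/405, 197/405) → H(Y|X=0) = 0.999468
  X=1: P(X=1) = 0.388, P(Y|X=1) = (61/194, 133/194) → H(Y|X=1) = 0.898224
  X=2: P(X=2) = 0.207, P(Y|X=2) = (2/9, 7/9) → H(Y|X=2) = 0.764205
H(Y|X) = 0.405·0.999468 + 0.388·0.898224 + 0.207·0.764205 = 0.9115 bits

H(X,Y) = -Σ_{x,y} P(x,y) log₂ P(x,y). Per-cell terms -P(x,y)·log₂P(x,y):
  X=0: 0.471192, 0.461715
  X=1: 0.370276, 0.508193
  X=2: 0.204342, 0.424214
Sum of the 6 terms: H(X,Y) = 2.4399 bits

Chain rule check:
  H(X) + H(Y|X) = 1.5284 + 0.9115 = 2.4399 bits
  H(X,Y) = 2.4399 bits
✓ Chain rule verified.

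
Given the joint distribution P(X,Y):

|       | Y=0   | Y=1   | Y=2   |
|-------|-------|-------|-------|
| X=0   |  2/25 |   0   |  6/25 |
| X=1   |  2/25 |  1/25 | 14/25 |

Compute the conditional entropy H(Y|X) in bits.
0.8270 bits

H(Y|X) = H(X,Y) - H(X)

H(X,Y) = -Σ_{x,y} P(x,y) log₂ P(x,y). Per-cell terms -P(x,y)·log₂P(x,y):
  X=0: 0.2915085, 0.0000000, 0.4941345
  X=1: 0.2915085, 0.1857542, 0.4684407
  (cells with P = 0 contribute 0)
Sum of the 6 terms: H(X,Y) = 1.7313464 bits

Marginal of X (row sums):
  P(X=0) = 2/25 + 0 + 6/25 = 8/25
  P(X=1) = 2/25 + 1/25 + 14/25 = 17/25
H(X) = -[(8/25)·log₂(8/25) + (17/25)·log₂(17/25)]
  = 0.5260340 + 0.3783475 = 0.9043815 bits

H(Y|X) = H(X,Y) - H(X) = 1.7313464 - 0.9043815 = 0.8270 bits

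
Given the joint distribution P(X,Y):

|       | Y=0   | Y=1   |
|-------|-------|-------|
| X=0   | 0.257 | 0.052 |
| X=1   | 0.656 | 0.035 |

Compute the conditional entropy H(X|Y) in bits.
0.8675 bits

H(X|Y) = H(X,Y) - H(Y)

H(X,Y) = -Σ_{x,y} P(x,y) log₂ P(x,y). Per-cell terms -P(x,y)·log₂P(x,y):
  X=0: 0.50376, 0.22180
  X=1: 0.39900, 0.16928
Sum of the 4 terms: H(X,Y) = 1.29384 bits

Marginal of Y (column sums):
  P(Y=0) = 0.257 + 0.656 = 0.913
  P(Y=1) = 0.052 + 0.035 = 0.087
H(Y) = -[0.913·log₂(0.913) + 0.087·log₂(0.087)]
  = 0.11989 + 0.30649 = 0.42638 bits

H(X|Y) = H(X,Y) - H(Y) = 1.29384 - 0.42638 = 0.8675 bits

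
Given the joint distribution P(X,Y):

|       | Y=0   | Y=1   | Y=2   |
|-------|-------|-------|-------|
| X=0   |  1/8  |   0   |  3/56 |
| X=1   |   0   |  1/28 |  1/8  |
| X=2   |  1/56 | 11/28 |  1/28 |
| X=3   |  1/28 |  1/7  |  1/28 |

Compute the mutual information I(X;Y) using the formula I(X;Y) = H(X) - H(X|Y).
0.5713 bits

I(X;Y) = H(X) - H(X|Y)

Marginal of X (row sums):
  P(X=0) = 1/8 + 0 + 3/56 = 5/28
  P(X=1) = 0 + 1/28 + 1/8 = 9/56
  P(X=2) = 1/56 + 11/28 + 1/28 = 25/56
  P(X=3) = 1/28 + 1/7 + 1/28 = 3/14
H(X) = -[(5/28)·log₂(5/28) + (9/56)·log₂(9/56) + (25/56)·log₂(25/56) + (3/14)·log₂(3/14)]
  = 0.4438262 + 0.4238727 + 0.5194191 + 0.4762269 = 1.863345 bits

Marginal of Y (column sums):
  P(Y=0) = 1/8 + 0 + 1/56 + 1/28 = 5/28
  P(Y=1) = 0 + 1/28 + 11/28 + 1/7 = 4/7
  P(Y=2) = 3/56 + 1/8 + 1/28 + 1/28 = 1/4
H(X|Y) = Σ_y P(y)·H(X|Y=y):
  Y=0: P(Y=0) = 5/28, P(X|Y=0) = (7/10, 0, 1/10, 1/5) → H(X|Y=0) = 1.1567796
  Y=1: P(Y=1) = 4/7, P(X|Y=1) = (0, 1/16, 11/16, 1/4) → H(X|Y=1) = 1.1216408
  Y=2: P(Y=2) = 1/4, P(X|Y=2) = (3/14, 1/2, 1/7, 1/7) → H(X|Y=2) = 1.7783284
H(X|Y) = (5/28)·1.1567796 + (4/7)·1.1216408 + (1/4)·1.7783284 = 1.292087 bits

I(X;Y) = H(X) - H(X|Y) = 1.863345 - 1.292087 = 0.5713 bits

Cross-check via I(X;Y) = H(X) + H(Y) - H(X,Y): computing H(Y) from the column sums and H(X,Y) from the 12 cells in the same way gives H(Y) = 1.405172 bits and H(X,Y) = 2.697259 bits, so
I(X;Y) = 1.863345 + 1.405172 - 2.697259 = 0.5713 bits ✓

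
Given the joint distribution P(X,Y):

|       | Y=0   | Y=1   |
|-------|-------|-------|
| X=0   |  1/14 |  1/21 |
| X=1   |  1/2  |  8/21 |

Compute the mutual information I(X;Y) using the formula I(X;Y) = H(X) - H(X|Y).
0.0003 bits

I(X;Y) = H(X) - H(X|Y)

Marginal of X (row sums):
  P(X=0) = 1/14 + 1/21 = 5/42
  P(X=1) = 1/2 + 8/21 = 37/42
H(X) = -[(5/42)·log₂(5/42) + (37/42)·log₂(37/42)]
  = 0.3655 + 0.1611 = 0.5266 bits

Marginal of Y (column sums):
  P(Y=0) = 1/14 + 1/2 = 4/7
  P(Y=1) = 1/21 + 8/21 = 3/7
H(X|Y) = Σ_y P(y)·H(X|Y=y):
  Y=0: P(Y=0) = 4/7, P(X|Y=0) = (1/8, 7/8) → H(X|Y=0) = 0.5436
  Y=1: P(Y=1) = 3/7, P(X|Y=1) = (1/9, 8/9) → H(X|Y=1) = 0.5033
H(X|Y) = (4/7)·0.5436 + (3/7)·0.5033 = 0.5263 bits

I(X;Y) = H(X) - H(X|Y) = 0.5266 - 0.5263 = 0.0003 bits

Cross-check via I(X;Y) = H(X) + H(Y) - H(X,Y): computing H(Y) from the column sums and H(X,Y) from the 4 cells in the same way gives H(Y) = 0.9852 bits and H(X,Y) = 1.5115 bits, so
I(X;Y) = 0.5266 + 0.9852 - 1.5115 = 0.0003 bits ✓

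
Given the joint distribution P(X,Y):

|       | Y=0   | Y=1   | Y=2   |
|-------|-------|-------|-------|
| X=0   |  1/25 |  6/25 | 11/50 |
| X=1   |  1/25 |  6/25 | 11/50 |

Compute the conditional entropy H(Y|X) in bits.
1.3209 bits

H(Y|X) = H(X,Y) - H(X)

H(X,Y) = -Σ_{x,y} P(x,y) log₂ P(x,y). Per-cell terms -P(x,y)·log₂P(x,y):
  X=0: 0.18575, 0.49413, 0.48057
  X=1: 0.18575, 0.49413, 0.48057
Sum of the 6 terms: H(X,Y) = 2.3209 bits

Marginal of X (row sums):
  P(X=0) = 1/25 + 6/25 + 11/50 = 1/2
  P(X=1) = 1/25 + 6/25 + 11/50 = 1/2
H(X) = -[(1/2)·log₂(1/2) + (1/2)·log₂(1/2)]
  = 0.50000 + 0.50000 = 1.0000 bits

H(Y|X) = H(X,Y) - H(X) = 2.3209 - 1.0000 = 1.3209 bits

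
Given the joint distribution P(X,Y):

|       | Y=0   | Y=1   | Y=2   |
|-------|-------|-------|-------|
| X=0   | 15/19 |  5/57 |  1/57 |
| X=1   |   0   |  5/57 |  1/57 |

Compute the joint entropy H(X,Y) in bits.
1.0899 bits

H(X,Y) = -Σ_{x,y} P(x,y) log₂ P(x,y). Per-cell terms -P(x,y)·log₂P(x,y):
  X=0: 0.26924, 0.30798, 0.10233
  X=1: 0.00000, 0.30798, 0.10233
  (cells with P = 0 contribute 0)
Sum of the 6 terms: H(X,Y) = 1.0899 bits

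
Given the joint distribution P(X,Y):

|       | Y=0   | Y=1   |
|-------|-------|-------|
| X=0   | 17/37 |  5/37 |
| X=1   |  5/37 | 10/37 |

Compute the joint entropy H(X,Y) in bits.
1.8061 bits

H(X,Y) = -Σ_{x,y} P(x,y) log₂ P(x,y). Per-cell terms -P(x,y)·log₂P(x,y):
  X=0: 0.51551, 0.39021
  X=1: 0.39021, 0.51014
Sum of the 4 terms: H(X,Y) = 1.8061 bits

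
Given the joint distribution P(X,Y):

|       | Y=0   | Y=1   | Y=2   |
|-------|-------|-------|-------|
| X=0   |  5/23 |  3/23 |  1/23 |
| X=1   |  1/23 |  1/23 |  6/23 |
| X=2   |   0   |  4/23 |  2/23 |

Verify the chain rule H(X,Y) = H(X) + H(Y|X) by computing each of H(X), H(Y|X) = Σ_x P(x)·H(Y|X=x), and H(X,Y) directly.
H(X) = 1.5653 bits, H(Y|X) = 1.1376 bits, H(X,Y) = 2.7029 bits

Marginal of X (row sums):
  P(X=0) = 5/23 + 3/23 + 1/23 = 9/23
  P(X=1) = 1/23 + 1/23 + 6/23 = 8/23
  P(X=2) = 0 + 4/23 + 2/23 = 6/23
H(X) = -[(9/23)·log₂(9/23) + (8/23)·log₂(8/23) + (6/23)·log₂(6/23)]
  = 0.529684 + 0.529935 + 0.505722 = 1.5653 bits

H(Y|X) = Σ_x P(x)·H(Y|X=x):
  X=0: P(X=0) = 9/23, P(Y|X=0) = (5/9, 1/3, 1/9) → H(Y|X=0) = 1.351644
  X=1: P(X=1) = 8/23, P(Y|X=1) = (1/8, 1/8, 3/4) → H(Y|X=1) = 1.061278
  X=2: P(X=2) = 6/23, P(Y|X=2) = (0, 2/3, 1/3) → H(Y|X=2) = 0.918296
H(Y|X) = (9/23)·1.351644 + (8/23)·1.061278 + (6/23)·0.918296 = 1.1376 bits

H(X,Y) = -Σ_{x,y} P(x,y) log₂ P(x,y). Per-cell terms -P(x,y)·log₂P(x,y):
  X=0: 0.478616, 0.383296, 0.196677
  X=1: 0.196677, 0.196677, 0.505722
  X=2: 0.000000, 0.438880, 0.306397
  (cells with P = 0 contribute 0)
Sum of the 9 terms: H(X,Y) = 2.7029 bits

Chain rule check:
  H(X) + H(Y|X) = 1.5653 + 1.1376 = 2.7029 bits
  H(X,Y) = 2.7029 bits
✓ Chain rule verified.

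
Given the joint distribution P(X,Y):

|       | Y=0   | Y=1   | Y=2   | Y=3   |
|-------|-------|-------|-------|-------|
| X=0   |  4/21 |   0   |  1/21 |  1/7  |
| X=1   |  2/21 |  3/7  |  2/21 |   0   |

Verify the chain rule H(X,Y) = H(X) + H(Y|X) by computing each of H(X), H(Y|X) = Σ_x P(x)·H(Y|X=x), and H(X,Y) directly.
H(X) = 0.9587 bits, H(Y|X) = 1.2772 bits, H(X,Y) = 2.2359 bits

Marginal of X (row sums):
  P(X=0) = 4/21 + 0 + 1/21 + 1/7 = 8/21
  P(X=1) = 2/21 + 3/7 + 2/21 + 0 = 13/21
H(X) = -[(8/21)·log₂(8/21) + (13/21)·log₂(13/21)]
  = 0.53041 + 0.42831 = 0.9587 bits

H(Y|X) = Σ_x P(x)·H(Y|X=x):
  X=0: P(X=0) = 8/21, P(Y|X=0) = (1/2, 0, 1/8, 3/8) → H(Y|X=0) = 1.40564
  X=1: P(X=1) = 13/21, P(Y|X=1) = (2/13, 9/13, 2/13, 0) → H(Y|X=1) = 1.19818
H(Y|X) = (8/21)·1.40564 + (13/21)·1.19818 = 1.2772 bits

H(X,Y) = -Σ_{x,y} P(x,y) log₂ P(x,y). Per-cell terms -P(x,y)·log₂P(x,y):
  X=0: 0.45568, 0.00000, 0.20916, 0.40105
  X=1: 0.32308, 0.52388, 0.32308, 0.00000
  (cells with P = 0 contribute 0)
Sum of the 8 terms: H(X,Y) = 2.2359 bits

Chain rule check:
  H(X) + H(Y|X) = 0.9587 + 1.2772 = 2.2359 bits
  H(X,Y) = 2.2359 bits
✓ Chain rule verified.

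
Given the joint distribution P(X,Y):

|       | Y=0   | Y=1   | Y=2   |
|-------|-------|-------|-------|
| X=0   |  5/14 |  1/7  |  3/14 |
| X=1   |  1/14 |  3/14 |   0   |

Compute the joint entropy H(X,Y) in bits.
2.1560 bits

H(X,Y) = -Σ_{x,y} P(x,y) log₂ P(x,y). Per-cell terms -P(x,y)·log₂P(x,y):
  X=0: 0.5305, 0.4011, 0.4762
  X=1: 0.2720, 0.4762, 0.0000
  (cells with P = 0 contribute 0)
Sum of the 6 terms: H(X,Y) = 2.1560 bits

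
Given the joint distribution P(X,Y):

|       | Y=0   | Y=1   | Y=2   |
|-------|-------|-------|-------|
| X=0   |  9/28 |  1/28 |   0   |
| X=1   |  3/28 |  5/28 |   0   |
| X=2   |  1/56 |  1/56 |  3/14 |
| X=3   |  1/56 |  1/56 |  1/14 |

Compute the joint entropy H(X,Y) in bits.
2.6501 bits

H(X,Y) = -Σ_{x,y} P(x,y) log₂ P(x,y). Per-cell terms -P(x,y)·log₂P(x,y):
  X=0: 0.5263, 0.1717, 0.0000
  X=1: 0.3453, 0.4438, 0.0000
  X=2: 0.1037, 0.1037, 0.4762
  X=3: 0.1037, 0.1037, 0.2720
  (cells with P = 0 contribute 0)
Sum of the 12 terms: H(X,Y) = 2.6501 bits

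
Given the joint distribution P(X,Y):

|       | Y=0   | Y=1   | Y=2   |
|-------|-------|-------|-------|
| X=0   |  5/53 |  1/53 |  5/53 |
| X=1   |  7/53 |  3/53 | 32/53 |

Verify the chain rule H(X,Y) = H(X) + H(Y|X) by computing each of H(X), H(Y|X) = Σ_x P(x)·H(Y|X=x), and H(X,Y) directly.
H(X) = 0.7368 bits, H(Y|X) = 1.0737 bits, H(X,Y) = 1.8105 bits

Marginal of X (row sums):
  P(X=0) = 5/53 + 1/53 + 5/53 = 11/53
  P(X=1) = 7/53 + 3/53 + 32/53 = 42/53
H(X) = -[(11/53)·log₂(11/53) + (42/53)·log₂(42/53)]
  = 0.47082 + 0.26595 = 0.7368 bits

H(Y|X) = Σ_x P(x)·H(Y|X=x):
  X=0: P(X=0) = 11/53, P(Y|X=0) = (5/11, 1/11, 5/11) → H(Y|X=0) = 1.34859
  X=1: P(X=1) = 42/53, P(Y|X=1) = (1/6, 1/14, 16/21) → H(Y|X=1) = 1.00169
H(Y|X) = (11/53)·1.34859 + (42/53)·1.00169 = 1.0737 bits

H(X,Y) = -Σ_{x,y} P(x,y) log₂ P(x,y). Per-cell terms -P(x,y)·log₂P(x,y):
  X=0: 0.32132, 0.10807, 0.32132
  X=1: 0.38574, 0.23451, 0.43950
Sum of the 6 terms: H(X,Y) = 1.8105 bits

Chain rule check:
  H(X) + H(Y|X) = 0.7368 + 1.0737 = 1.8105 bits
  H(X,Y) = 1.8105 bits
✓ Chain rule verified.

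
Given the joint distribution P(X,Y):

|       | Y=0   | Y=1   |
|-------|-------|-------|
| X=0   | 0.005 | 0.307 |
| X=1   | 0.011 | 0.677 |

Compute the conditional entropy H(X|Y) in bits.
0.8955 bits

H(X|Y) = H(X,Y) - H(Y)

H(X,Y) = -Σ_{x,y} P(x,y) log₂ P(x,y). Per-cell terms -P(x,y)·log₂P(x,y):
  X=0: 0.03822, 0.52303
  X=1: 0.07157, 0.38100
Sum of the 4 terms: H(X,Y) = 1.01382 bits

Marginal of Y (column sums):
  P(Y=0) = 0.005 + 0.011 = 0.016
  P(Y=1) = 0.307 + 0.677 = 0.984
H(Y) = -[0.016·log₂(0.016) + 0.984·log₂(0.984)]
  = 0.09545 + 0.02290 = 0.11835 bits

H(X|Y) = H(X,Y) - H(Y) = 1.01382 - 0.11835 = 0.8955 bits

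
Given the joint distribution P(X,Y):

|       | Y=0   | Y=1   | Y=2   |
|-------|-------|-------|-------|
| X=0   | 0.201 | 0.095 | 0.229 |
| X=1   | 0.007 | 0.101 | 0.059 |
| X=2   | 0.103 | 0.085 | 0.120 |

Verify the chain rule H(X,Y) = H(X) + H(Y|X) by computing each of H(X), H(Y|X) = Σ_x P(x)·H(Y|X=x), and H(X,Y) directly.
H(X) = 1.4425 bits, H(Y|X) = 1.4645 bits, H(X,Y) = 2.9071 bits

Marginal of X (row sums):
  P(X=0) = 0.201 + 0.095 + 0.229 = 0.525
  P(X=1) = 0.007 + 0.101 + 0.059 = 0.167
  P(X=2) = 0.103 + 0.085 + 0.120 = 0.308
H(X) = -[0.525·log₂(0.525) + 0.167·log₂(0.167) + 0.308·log₂(0.308)]
  = 0.488046 + 0.431207 + 0.523291 = 1.4425 bits

H(Y|X) = Σ_x P(x)·H(Y|X=x):
  X=0: P(X=0) = 0.525, P(Y|X=0) = (67/175, 19/105, 229/525) → H(Y|X=0) = 1.498697
  X=1: P(X=1) = 0.167, P(Y|X=1) = (7/167, 101/167, 59/167) → H(Y|X=1) = 1.160909
  X=2: P(X=2) = 0.308, P(Y|X=2) = (103/308, 85/308, 30/77) → H(Y|X=2) = 1.570895
H(Y|X) = 0.525·1.498697 + 0.167·1.160909 + 0.308·1.570895 = 1.4645 bits

H(X,Y) = -Σ_{x,y} P(x,y) log₂ P(x,y). Per-cell terms -P(x,y)·log₂P(x,y):
  X=0: 0.465261, 0.322613, 0.486987
  X=1: 0.050109, 0.334065, 0.240905
  X=2: 0.337766, 0.302293, 0.367067
Sum of the 9 terms: H(X,Y) = 2.9071 bits

Chain rule check:
  H(X) + H(Y|X) = 1.4425 + 1.4645 = 2.9070 bits
  H(X,Y) = 2.9071 bits
✓ Chain rule verified (Δ = 0.0001 is 4-dp rounding noise: each of the three values was rounded independently).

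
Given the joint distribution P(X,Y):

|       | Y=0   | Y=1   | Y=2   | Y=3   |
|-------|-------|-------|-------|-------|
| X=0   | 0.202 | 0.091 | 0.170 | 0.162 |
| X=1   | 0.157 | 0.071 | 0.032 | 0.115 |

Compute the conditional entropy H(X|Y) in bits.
0.9137 bits

H(X|Y) = H(X,Y) - H(Y)

H(X,Y) = -Σ_{x,y} P(x,y) log₂ P(x,y). Per-cell terms -P(x,y)·log₂P(x,y):
  X=0: 0.4661, 0.3147, 0.4346, 0.4254
  X=1: 0.4194, 0.2709, 0.1589, 0.3588
Sum of the 8 terms: H(X,Y) = 2.8488 bits

Marginal of Y (column sums):
  P(Y=0) = 0.202 + 0.157 = 0.359
  P(Y=1) = 0.091 + 0.071 = 0.162
  P(Y=2) = 0.170 + 0.032 = 0.202
  P(Y=3) = 0.162 + 0.115 = 0.277
H(Y) = -[0.359·log₂(0.359) + 0.162·log₂(0.162) + 0.202·log₂(0.202) + 0.277·log₂(0.277)]
  = 0.5306 + 0.4254 + 0.4661 + 0.5130 = 1.9351 bits

H(X|Y) = H(X,Y) - H(Y) = 2.8488 - 1.9351 = 0.9137 bits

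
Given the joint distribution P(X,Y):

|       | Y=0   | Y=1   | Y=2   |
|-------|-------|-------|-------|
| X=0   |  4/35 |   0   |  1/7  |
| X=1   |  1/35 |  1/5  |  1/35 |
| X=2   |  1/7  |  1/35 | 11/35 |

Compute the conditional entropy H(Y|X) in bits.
1.0749 bits

H(Y|X) = H(X,Y) - H(X)

H(X,Y) = -Σ_{x,y} P(x,y) log₂ P(x,y). Per-cell terms -P(x,y)·log₂P(x,y):
  X=0: 0.35763, 0.00000, 0.40105
  X=1: 0.14655, 0.46439, 0.14655
  X=2: 0.40105, 0.14655, 0.52481
  (cells with P = 0 contribute 0)
Sum of the 9 terms: H(X,Y) = 2.5886 bits

Marginal of X (row sums):
  P(X=0) = 4/35 + 0 + 1/7 = 9/35
  P(X=1) = 1/35 + 1/5 + 1/35 = 9/35
  P(X=2) = 1/7 + 1/35 + 11/35 = 17/35
H(X) = -[(9/35)·log₂(9/35) + (9/35)·log₂(9/35) + (17/35)·log₂(17/35)]
  = 0.50383 + 0.50383 + 0.50603 = 1.5137 bits

H(Y|X) = H(X,Y) - H(X) = 2.5886 - 1.5137 = 1.0749 bits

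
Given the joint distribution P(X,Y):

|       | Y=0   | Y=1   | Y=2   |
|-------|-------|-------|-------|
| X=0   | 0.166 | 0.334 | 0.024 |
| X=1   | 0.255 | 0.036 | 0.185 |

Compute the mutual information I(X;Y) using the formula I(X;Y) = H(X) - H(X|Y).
0.3132 bits

I(X;Y) = H(X) - H(X|Y)

Marginal of X (row sums):
  P(X=0) = 0.166 + 0.334 + 0.024 = 0.524
  P(X=1) = 0.255 + 0.036 + 0.185 = 0.476
H(X) = -[0.524·log₂(0.524) + 0.476·log₂(0.476)]
  = 0.48856 + 0.50978 = 0.99834 bits

Marginal of Y (column sums):
  P(Y=0) = 0.166 + 0.255 = 0.421
  P(Y=1) = 0.334 + 0.036 = 0.370
  P(Y=2) = 0.024 + 0.185 = 0.209
H(X|Y) = Σ_y P(y)·H(X|Y=y):
  Y=0: P(Y=0) = 0.421, P(X|Y=0) = (166/421, 255/421) → H(X|Y=0) = 0.96752
  Y=1: P(Y=1) = 0.370, P(X|Y=1) = (167/185, 18/185) → H(X|Y=1) = 0.46037
  Y=2: P(Y=2) = 0.209, P(X|Y=2) = (24/209, 185/209) → H(X|Y=2) = 0.51432
H(X|Y) = 0.421·0.96752 + 0.370·0.46037 + 0.209·0.51432 = 0.68516 bits

I(X;Y) = H(X) - H(X|Y) = 0.99834 - 0.68516 = 0.3132 bits

Cross-check via I(X;Y) = H(X) + H(Y) - H(X,Y): computing H(Y) from the column sums and H(X,Y) from the 6 cells in the same way gives H(Y) = 1.52819 bits and H(X,Y) = 2.21335 bits, so
I(X;Y) = 0.99834 + 1.52819 - 2.21335 = 0.3132 bits ✓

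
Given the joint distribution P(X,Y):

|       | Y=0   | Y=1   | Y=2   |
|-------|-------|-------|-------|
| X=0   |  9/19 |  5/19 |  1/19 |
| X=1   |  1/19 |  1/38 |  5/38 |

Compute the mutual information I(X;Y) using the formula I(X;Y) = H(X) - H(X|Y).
0.2094 bits

I(X;Y) = H(X) - H(X|Y)

Marginal of X (row sums):
  P(X=0) = 9/19 + 5/19 + 1/19 = 15/19
  P(X=1) = 1/19 + 1/38 + 5/38 = 4/19
H(X) = -[(15/19)·log₂(15/19) + (4/19)·log₂(4/19)]
  = 0.26924 + 0.47325 = 0.74249 bits

Marginal of Y (column sums):
  P(Y=0) = 9/19 + 1/19 = 10/19
  P(Y=1) = 5/19 + 1/38 = 11/38
  P(Y=2) = 1/19 + 5/38 = 7/38
H(X|Y) = Σ_y P(y)·H(X|Y=y):
  Y=0: P(Y=0) = 10/19, P(X|Y=0) = (9/10, 1/10) → H(X|Y=0) = 0.46900
  Y=1: P(Y=1) = 11/38, P(X|Y=1) = (10/11, 1/11) → H(X|Y=1) = 0.43950
  Y=2: P(Y=2) = 7/38, P(X|Y=2) = (2/7, 5/7) → H(X|Y=2) = 0.86312
H(X|Y) = (10/19)·0.46900 + (11/38)·0.43950 + (7/38)·0.86312 = 0.53306 bits

I(X;Y) = H(X) - H(X|Y) = 0.74249 - 0.53306 = 0.2094 bits

Cross-check via I(X;Y) = H(X) + H(Y) - H(X,Y): computing H(Y) from the column sums and H(X,Y) from the 6 cells in the same way gives H(Y) = 1.45467 bits and H(X,Y) = 1.98773 bits, so
I(X;Y) = 0.74249 + 1.45467 - 1.98773 = 0.2094 bits ✓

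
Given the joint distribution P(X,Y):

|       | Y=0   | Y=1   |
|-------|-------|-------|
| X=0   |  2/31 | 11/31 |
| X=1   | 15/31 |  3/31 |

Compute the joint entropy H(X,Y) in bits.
1.6183 bits

H(X,Y) = -Σ_{x,y} P(x,y) log₂ P(x,y). Per-cell terms -P(x,y)·log₂P(x,y):
  X=0: 0.25511, 0.53040
  X=1: 0.50676, 0.32605
Sum of the 4 terms: H(X,Y) = 1.6183 bits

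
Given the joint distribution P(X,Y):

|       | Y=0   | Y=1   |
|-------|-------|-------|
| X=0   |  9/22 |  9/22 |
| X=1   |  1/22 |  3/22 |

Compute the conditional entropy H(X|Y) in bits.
0.6557 bits

H(X|Y) = H(X,Y) - H(Y)

H(X,Y) = -Σ_{x,y} P(x,y) log₂ P(x,y). Per-cell terms -P(x,y)·log₂P(x,y):
  X=0: 0.5275, 0.5275
  X=1: 0.2027, 0.3920
Sum of the 4 terms: H(X,Y) = 1.6497 bits

Marginal of Y (column sums):
  P(Y=0) = 9/22 + 1/22 = 5/11
  P(Y=1) = 9/22 + 3/22 = 6/11
H(Y) = -[(5/11)·log₂(5/11) + (6/11)·log₂(6/11)]
  = 0.5170 + 0.4770 = 0.9940 bits

H(X|Y) = H(X,Y) - H(Y) = 1.6497 - 0.9940 = 0.6557 bits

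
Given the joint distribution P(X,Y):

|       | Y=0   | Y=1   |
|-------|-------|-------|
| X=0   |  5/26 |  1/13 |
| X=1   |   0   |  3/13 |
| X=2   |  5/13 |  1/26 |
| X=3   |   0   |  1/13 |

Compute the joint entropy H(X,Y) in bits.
2.2259 bits

H(X,Y) = -Σ_{x,y} P(x,y) log₂ P(x,y). Per-cell terms -P(x,y)·log₂P(x,y):
  X=0: 0.45741, 0.28465
  X=1: 0.00000, 0.48819
  X=2: 0.53020, 0.18079
  X=3: 0.00000, 0.28465
  (cells with P = 0 contribute 0)
Sum of the 8 terms: H(X,Y) = 2.2259 bits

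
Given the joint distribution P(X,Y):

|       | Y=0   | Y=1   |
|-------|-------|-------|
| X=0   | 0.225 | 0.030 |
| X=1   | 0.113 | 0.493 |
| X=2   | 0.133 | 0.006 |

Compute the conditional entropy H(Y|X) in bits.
0.5895 bits

H(Y|X) = H(X,Y) - H(X)

H(X,Y) = -Σ_{x,y} P(x,y) log₂ P(x,y). Per-cell terms -P(x,y)·log₂P(x,y):
  X=0: 0.48420, 0.15177
  X=1: 0.35545, 0.50303
  X=2: 0.38710, 0.04428
Sum of the 6 terms: H(X,Y) = 1.9258 bits

Marginal of X (row sums):
  P(X=0) = 0.225 + 0.030 = 0.255
  P(X=1) = 0.113 + 0.493 = 0.606
  P(X=2) = 0.133 + 0.006 = 0.139
H(X) = -[0.255·log₂(0.255) + 0.606·log₂(0.606) + 0.139·log₂(0.139)]
  = 0.50271 + 0.43790 + 0.39571 = 1.3363 bits

H(Y|X) = H(X,Y) - H(X) = 1.9258 - 1.3363 = 0.5895 bits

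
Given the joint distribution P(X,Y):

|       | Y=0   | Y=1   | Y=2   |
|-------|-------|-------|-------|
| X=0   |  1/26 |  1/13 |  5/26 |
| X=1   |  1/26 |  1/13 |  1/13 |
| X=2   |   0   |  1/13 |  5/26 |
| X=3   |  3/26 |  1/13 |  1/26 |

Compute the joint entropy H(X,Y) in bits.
3.2399 bits

H(X,Y) = -Σ_{x,y} P(x,y) log₂ P(x,y). Per-cell terms -P(x,y)·log₂P(x,y):
  X=0: 0.18079, 0.28465, 0.45741
  X=1: 0.18079, 0.28465, 0.28465
  X=2: 0.00000, 0.28465, 0.45741
  X=3: 0.35948, 0.28465, 0.18079
  (cells with P = 0 contribute 0)
Sum of the 12 terms: H(X,Y) = 3.2399 bits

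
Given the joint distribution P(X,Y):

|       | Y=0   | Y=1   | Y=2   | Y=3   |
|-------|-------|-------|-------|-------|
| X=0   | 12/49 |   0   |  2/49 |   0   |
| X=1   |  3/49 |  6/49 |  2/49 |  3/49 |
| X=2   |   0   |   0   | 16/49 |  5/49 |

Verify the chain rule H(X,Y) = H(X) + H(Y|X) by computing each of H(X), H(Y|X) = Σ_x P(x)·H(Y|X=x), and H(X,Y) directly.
H(X) = 1.5567 bits, H(Y|X) = 1.0448 bits, H(X,Y) = 2.6015 bits

Marginal of X (row sums):
  P(X=0) = 12/49 + 0 + 2/49 + 0 = 2/7
  P(X=1) = 3/49 + 6/49 + 2/49 + 3/49 = 2/7
  P(X=2) = 0 + 0 + 16/49 + 5/49 = 3/7
H(X) = -[(2/7)·log₂(2/7) + (2/7)·log₂(2/7) + (3/7)·log₂(3/7)]
  = 0.51639 + 0.51639 + 0.52388 = 1.5567 bits

H(Y|X) = Σ_x P(x)·H(Y|X=x):
  X=0: P(X=0) = 2/7, P(Y|X=0) = (6/7, 0, 1/7, 0) → H(Y|X=0) = 0.59167
  X=1: P(X=1) = 2/7, P(Y|X=1) = (3/14, 3/7, 1/7, 3/14) → H(Y|X=1) = 1.87739
  X=2: P(X=2) = 3/7, P(Y|X=2) = (0, 0, 16/21, 5/21) → H(Y|X=2) = 0.79186
H(Y|X) = (2/7)·0.59167 + (2/7)·1.87739 + (3/7)·0.79186 = 1.0448 bits

H(X,Y) = -Σ_{x,y} P(x,y) log₂ P(x,y). Per-cell terms -P(x,y)·log₂P(x,y):
  X=0: 0.49708, 0.00000, 0.18836, 0.00000
  X=1: 0.24672, 0.37099, 0.18836, 0.24672
  X=2: 0.00000, 0.00000, 0.52725, 0.33600
  (cells with P = 0 contribute 0)
Sum of the 12 terms: H(X,Y) = 2.6015 bits

Chain rule check:
  H(X) + H(Y|X) = 1.5567 + 1.0448 = 2.6015 bits
  H(X,Y) = 2.6015 bits
✓ Chain rule verified.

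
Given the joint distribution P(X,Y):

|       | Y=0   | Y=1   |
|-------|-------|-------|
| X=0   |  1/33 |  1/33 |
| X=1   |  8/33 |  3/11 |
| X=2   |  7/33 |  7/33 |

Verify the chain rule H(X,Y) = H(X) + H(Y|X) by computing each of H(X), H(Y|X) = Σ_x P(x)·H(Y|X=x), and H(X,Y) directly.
H(X) = 1.2629 bits, H(Y|X) = 0.9987 bits, H(X,Y) = 2.2616 bits

Marginal of X (row sums):
  P(X=0) = 1/33 + 1/33 = 2/33
  P(X=1) = 8/33 + 3/11 = 17/33
  P(X=2) = 7/33 + 7/33 = 14/33
H(X) = -[(2/33)·log₂(2/33) + (17/33)·log₂(17/33) + (14/33)·log₂(14/33)]
  = 0.2451 + 0.4930 + 0.5248 = 1.2629 bits

H(Y|X) = Σ_x P(x)·H(Y|X=x):
  X=0: P(X=0) = 2/33, P(Y|X=0) = (1/2, 1/2) → H(Y|X=0) = 1.0000
  X=1: P(X=1) = 17/33, P(Y|X=1) = (8/17, 9/17) → H(Y|X=1) = 0.9975
  X=2: P(X=2) = 14/33, P(Y|X=2) = (1/2, 1/2) → H(Y|X=2) = 1.0000
H(Y|X) = (2/33)·1.0000 + (17/33)·0.9975 + (14/33)·1.0000 = 0.9987 bits

H(X,Y) = -Σ_{x,y} P(x,y) log₂ P(x,y). Per-cell terms -P(x,y)·log₂P(x,y):
  X=0: 0.1529, 0.1529
  X=1: 0.4956, 0.5112
  X=2: 0.4745, 0.4745
Sum of the 6 terms: H(X,Y) = 2.2616 bits

Chain rule check:
  H(X) + H(Y|X) = 1.2629 + 0.9987 = 2.2616 bits
  H(X,Y) = 2.2616 bits
✓ Chain rule verified.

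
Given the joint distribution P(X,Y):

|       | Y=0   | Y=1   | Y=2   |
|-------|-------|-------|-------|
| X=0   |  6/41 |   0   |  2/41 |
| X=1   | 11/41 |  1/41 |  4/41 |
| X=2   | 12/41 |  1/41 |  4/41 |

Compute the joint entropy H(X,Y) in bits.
2.5628 bits

H(X,Y) = -Σ_{x,y} P(x,y) log₂ P(x,y). Per-cell terms -P(x,y)·log₂P(x,y):
  X=0: 0.40574, 0.00000, 0.21256
  X=1: 0.50925, 0.13067, 0.32757
  X=2: 0.51881, 0.13067, 0.32757
  (cells with P = 0 contribute 0)
Sum of the 9 terms: H(X,Y) = 2.5628 bits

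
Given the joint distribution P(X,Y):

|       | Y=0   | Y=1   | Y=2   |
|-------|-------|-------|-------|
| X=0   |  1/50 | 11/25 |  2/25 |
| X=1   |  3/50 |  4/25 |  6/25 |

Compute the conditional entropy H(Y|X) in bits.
1.0908 bits

H(Y|X) = H(X,Y) - H(X)

H(X,Y) = -Σ_{x,y} P(x,y) log₂ P(x,y). Per-cell terms -P(x,y)·log₂P(x,y):
  X=0: 0.11288, 0.52115, 0.29151
  X=1: 0.24353, 0.42302, 0.49413
Sum of the 6 terms: H(X,Y) = 2.0862 bits

Marginal of X (row sums):
  P(X=0) = 1/50 + 11/25 + 2/25 = 27/50
  P(X=1) = 3/50 + 4/25 + 6/25 = 23/50
H(X) = -[(27/50)·log₂(27/50) + (23/50)·log₂(23/50)]
  = 0.48004 + 0.51534 = 0.9954 bits

H(Y|X) = H(X,Y) - H(X) = 2.0862 - 0.9954 = 1.0908 bits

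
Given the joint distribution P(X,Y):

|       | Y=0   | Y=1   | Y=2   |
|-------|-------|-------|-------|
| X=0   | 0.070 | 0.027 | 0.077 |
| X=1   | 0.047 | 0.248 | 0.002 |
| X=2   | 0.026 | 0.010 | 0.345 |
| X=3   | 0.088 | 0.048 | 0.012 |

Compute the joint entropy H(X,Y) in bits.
2.7466 bits

H(X,Y) = -Σ_{x,y} P(x,y) log₂ P(x,y). Per-cell terms -P(x,y)·log₂P(x,y):
  X=0: 0.26856, 0.14069, 0.28482
  X=1: 0.20733, 0.49887, 0.01793
  X=2: 0.13690, 0.06644, 0.52969
  X=3: 0.30856, 0.21028, 0.07657
Sum of the 12 terms: H(X,Y) = 2.7466 bits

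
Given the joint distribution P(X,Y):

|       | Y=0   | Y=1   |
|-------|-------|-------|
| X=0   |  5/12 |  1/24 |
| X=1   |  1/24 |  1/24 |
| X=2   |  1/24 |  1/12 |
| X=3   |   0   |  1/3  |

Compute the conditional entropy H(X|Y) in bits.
1.1175 bits

H(X|Y) = H(X,Y) - H(Y)

H(X,Y) = -Σ_{x,y} P(x,y) log₂ P(x,y). Per-cell terms -P(x,y)·log₂P(x,y):
  X=0: 0.52626, 0.19104
  X=1: 0.19104, 0.19104
  X=2: 0.19104, 0.29875
  X=3: 0.00000, 0.52832
  (cells with P = 0 contribute 0)
Sum of the 8 terms: H(X,Y) = 2.1175 bits

Marginal of Y (column sums):
  P(Y=0) = 5/12 + 1/24 + 1/24 + 0 = 1/2
  P(Y=1) = 1/24 + 1/24 + 1/12 + 1/3 = 1/2
H(Y) = -[(1/2)·log₂(1/2) + (1/2)·log₂(1/2)]
  = 0.50000 + 0.50000 = 1.0000 bits

H(X|Y) = H(X,Y) - H(Y) = 2.1175 - 1.0000 = 1.1175 bits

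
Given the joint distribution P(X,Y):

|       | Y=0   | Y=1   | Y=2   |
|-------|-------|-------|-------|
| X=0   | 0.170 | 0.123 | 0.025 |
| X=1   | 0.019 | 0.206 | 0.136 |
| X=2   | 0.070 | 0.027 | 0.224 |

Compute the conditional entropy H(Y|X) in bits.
1.2194 bits

H(Y|X) = H(X,Y) - H(X)

H(X,Y) = -Σ_{x,y} P(x,y) log₂ P(x,y). Per-cell terms -P(x,y)·log₂P(x,y):
  X=0: 0.43459, 0.37186, 0.13305
  X=1: 0.10864, 0.46953, 0.39145
  X=2: 0.26856, 0.14069, 0.48349
Sum of the 9 terms: H(X,Y) = 2.8019 bits

Marginal of X (row sums):
  P(X=0) = 0.170 + 0.123 + 0.025 = 0.318
  P(X=1) = 0.019 + 0.206 + 0.136 = 0.361
  P(X=2) = 0.070 + 0.027 + 0.224 = 0.321
H(X) = -[0.318·log₂(0.318) + 0.361·log₂(0.361) + 0.321·log₂(0.321)]
  = 0.52562 + 0.53064 + 0.52623 = 1.5825 bits

H(Y|X) = H(X,Y) - H(X) = 2.8019 - 1.5825 = 1.2194 bits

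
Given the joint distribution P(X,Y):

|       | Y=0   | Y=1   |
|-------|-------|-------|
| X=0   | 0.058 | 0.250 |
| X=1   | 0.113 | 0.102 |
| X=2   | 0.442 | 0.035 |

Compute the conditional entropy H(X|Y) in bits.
1.1567 bits

H(X|Y) = H(X,Y) - H(Y)

H(X,Y) = -Σ_{x,y} P(x,y) log₂ P(x,y). Per-cell terms -P(x,y)·log₂P(x,y):
  X=0: 0.23825, 0.50000
  X=1: 0.35545, 0.33592
  X=2: 0.52062, 0.16928
Sum of the 6 terms: H(X,Y) = 2.1195 bits

Marginal of Y (column sums):
  P(Y=0) = 0.058 + 0.113 + 0.442 = 0.613
  P(Y=1) = 0.250 + 0.102 + 0.035 = 0.387
H(Y) = -[0.613·log₂(0.613) + 0.387·log₂(0.387)]
  = 0.43280 + 0.53003 = 0.9628 bits

H(X|Y) = H(X,Y) - H(Y) = 2.1195 - 0.9628 = 1.1567 bits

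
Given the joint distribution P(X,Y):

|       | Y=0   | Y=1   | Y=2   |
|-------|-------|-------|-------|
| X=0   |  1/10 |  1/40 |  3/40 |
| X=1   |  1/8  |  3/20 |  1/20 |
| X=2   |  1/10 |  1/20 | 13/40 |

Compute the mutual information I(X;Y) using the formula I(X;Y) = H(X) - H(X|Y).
0.2087 bits

I(X;Y) = H(X) - H(X|Y)

Marginal of X (row sums):
  P(X=0) = 1/10 + 1/40 + 3/40 = 1/5
  P(X=1) = 1/8 + 3/20 + 1/20 = 13/40
  P(X=2) = 1/10 + 1/20 + 13/40 = 19/40
H(X) = -[(1/5)·log₂(1/5) + (13/40)·log₂(13/40) + (19/40)·log₂(19/40)]
  = 0.46439 + 0.52698 + 0.51015 = 1.5015 bits

Marginal of Y (column sums):
  P(Y=0) = 1/10 + 1/8 + 1/10 = 13/40
  P(Y=1) = 1/40 + 3/20 + 1/20 = 9/40
  P(Y=2) = 3/40 + 1/20 + 13/40 = 9/20
H(X|Y) = Σ_y P(y)·H(X|Y=y):
  Y=0: P(Y=0) = 13/40, P(X|Y=0) = (4/13, 5/13, 4/13) → H(X|Y=0) = 1.57662
  Y=1: P(Y=1) = 9/40, P(X|Y=1) = (1/9, 2/3, 2/9) → H(X|Y=1) = 1.22439
  Y=2: P(Y=2) = 9/20, P(X|Y=2) = (1/6, 1/9, 13/18) → H(X|Y=2) = 1.12211
H(X|Y) = (13/40)·1.57662 + (9/40)·1.22439 + (9/20)·1.12211 = 1.2928 bits

I(X;Y) = H(X) - H(X|Y) = 1.5015 - 1.2928 = 0.2087 bits

Cross-check via I(X;Y) = H(X) + H(Y) - H(X,Y): computing H(Y) from the column sums and H(X,Y) from the 9 cells in the same way gives H(Y) = 1.5296 bits and H(X,Y) = 2.8224 bits, so
I(X;Y) = 1.5015 + 1.5296 - 2.8224 = 0.2087 bits ✓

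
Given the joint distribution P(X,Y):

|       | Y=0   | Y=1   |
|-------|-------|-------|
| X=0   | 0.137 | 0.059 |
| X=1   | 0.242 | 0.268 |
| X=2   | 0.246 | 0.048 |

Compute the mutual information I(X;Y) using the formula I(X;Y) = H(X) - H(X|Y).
0.0836 bits

I(X;Y) = H(X) - H(X|Y)

Marginal of X (row sums):
  P(X=0) = 0.137 + 0.059 = 0.196
  P(X=1) = 0.242 + 0.268 = 0.510
  P(X=2) = 0.246 + 0.048 = 0.294
H(X) = -[0.196·log₂(0.196) + 0.510·log₂(0.510) + 0.294·log₂(0.294)]
  = 0.4608106 + 0.4954297 + 0.5192369 = 1.475477 bits

Marginal of Y (column sums):
  P(Y=0) = 0.137 + 0.242 + 0.246 = 0.625
  P(Y=1) = 0.059 + 0.268 + 0.048 = 0.375
H(X|Y) = Σ_y P(y)·H(X|Y=y):
  Y=0: P(Y=0) = 0.625, P(X|Y=0) = (137/625, 242/625, 246/625) → H(X|Y=0) = 1.5394662
  Y=1: P(Y=1) = 0.375, P(X|Y=1) = (59/375, 268/375, 16/125) → H(X|Y=1) = 1.1457707
H(X|Y) = 0.625·1.5394662 + 0.375·1.1457707 = 1.391830 bits

I(X;Y) = H(X) - H(X|Y) = 1.475477 - 1.391830 = 0.0836 bits

Cross-check via I(X;Y) = H(X) + H(Y) - H(X,Y): computing H(Y) from the column sums and H(X,Y) from the 6 cells in the same way gives H(Y) = 0.954434 bits and H(X,Y) = 2.346264 bits, so
I(X;Y) = 1.475477 + 0.954434 - 2.346264 = 0.0836 bits ✓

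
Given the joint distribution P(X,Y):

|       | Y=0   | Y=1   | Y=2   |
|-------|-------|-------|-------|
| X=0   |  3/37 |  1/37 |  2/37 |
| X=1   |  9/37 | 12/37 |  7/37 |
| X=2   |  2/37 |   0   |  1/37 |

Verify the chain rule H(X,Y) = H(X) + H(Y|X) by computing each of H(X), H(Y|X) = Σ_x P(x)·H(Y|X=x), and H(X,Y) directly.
H(X) = 1.0238 bits, H(Y|X) = 1.4842 bits, H(X,Y) = 2.5080 bits

Marginal of X (row sums):
  P(X=0) = 3/37 + 1/37 + 2/37 = 6/37
  P(X=1) = 9/37 + 12/37 + 7/37 = 28/37
  P(X=2) = 2/37 + 0 + 1/37 = 3/37
H(X) = -[(6/37)·log₂(6/37) + (28/37)·log₂(28/37) + (3/37)·log₂(3/37)]
  = 0.4256 + 0.3043 + 0.2939 = 1.0238 bits

H(Y|X) = Σ_x P(x)·H(Y|X=x):
  X=0: P(X=0) = 6/37, P(Y|X=0) = (1/2, 1/6, 1/3) → H(Y|X=0) = 1.4591
  X=1: P(X=1) = 28/37, P(Y|X=1) = (9/28, 3/7, 1/4) → H(Y|X=1) = 1.5502
  X=2: P(X=2) = 3/37, P(Y|X=2) = (2/3, 0, 1/3) → H(Y|X=2) = 0.9183
H(Y|X) = (6/37)·1.4591 + (28/37)·1.5502 + (3/37)·0.9183 = 1.4842 bits

H(X,Y) = -Σ_{x,y} P(x,y) log₂ P(x,y). Per-cell terms -P(x,y)·log₂P(x,y):
  X=0: 0.2939, 0.1408, 0.2275
  X=1: 0.4961, 0.5269, 0.4545
  X=2: 0.2275, 0.0000, 0.1408
  (cells with P = 0 contribute 0)
Sum of the 9 terms: H(X,Y) = 2.5080 bits

Chain rule check:
  H(X) + H(Y|X) = 1.0238 + 1.4842 = 2.5080 bits
  H(X,Y) = 2.5080 bits
✓ Chain rule verified.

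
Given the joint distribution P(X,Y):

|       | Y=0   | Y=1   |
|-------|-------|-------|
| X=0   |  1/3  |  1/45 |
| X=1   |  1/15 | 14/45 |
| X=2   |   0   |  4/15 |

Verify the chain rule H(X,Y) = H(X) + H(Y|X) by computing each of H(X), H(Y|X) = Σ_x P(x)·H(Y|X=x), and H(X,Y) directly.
H(X) = 1.5695 bits, H(Y|X) = 0.3739 bits, H(X,Y) = 1.9434 bits

Marginal of X (row sums):
  P(X=0) = 1/3 + 1/45 = 16/45
  P(X=1) = 1/15 + 14/45 = 17/45
  P(X=2) = 0 + 4/15 = 4/15
H(X) = -[(16/45)·log₂(16/45) + (17/45)·log₂(17/45) + (4/15)·log₂(4/15)]
  = 0.53044 + 0.53055 + 0.50850 = 1.5695 bits

H(Y|X) = Σ_x P(x)·H(Y|X=x):
  X=0: P(X=0) = 16/45, P(Y|X=0) = (15/16, 1/16) → H(Y|X=0) = 0.33729
  X=1: P(X=1) = 17/45, P(Y|X=1) = (3/17, 14/17) → H(Y|X=1) = 0.67229
  X=2: P(X=2) = 4/15, P(Y|X=2) = (0, 1) → H(Y|X=2) = 0.00000
H(Y|X) = (16/45)·0.33729 + (17/45)·0.67229 + (4/15)·0.00000 = 0.3739 bits

H(X,Y) = -Σ_{x,y} P(x,y) log₂ P(x,y). Per-cell terms -P(x,y)·log₂P(x,y):
  X=0: 0.52832, 0.12204
  X=1: 0.26046, 0.52407
  X=2: 0.00000, 0.50850
  (cells with P = 0 contribute 0)
Sum of the 6 terms: H(X,Y) = 1.9434 bits

Chain rule check:
  H(X) + H(Y|X) = 1.5695 + 0.3739 = 1.9434 bits
  H(X,Y) = 1.9434 bits
✓ Chain rule verified.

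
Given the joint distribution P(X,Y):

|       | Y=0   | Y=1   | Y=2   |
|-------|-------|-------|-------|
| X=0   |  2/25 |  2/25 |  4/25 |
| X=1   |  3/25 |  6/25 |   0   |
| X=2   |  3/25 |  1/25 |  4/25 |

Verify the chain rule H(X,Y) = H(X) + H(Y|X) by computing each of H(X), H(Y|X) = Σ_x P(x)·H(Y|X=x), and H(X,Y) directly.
H(X) = 1.5827 bits, H(Y|X) = 1.2604 bits, H(X,Y) = 2.8431 bits

Marginal of X (row sums):
  P(X=0) = 2/25 + 2/25 + 4/25 = 8/25
  P(X=1) = 3/25 + 6/25 + 0 = 9/25
  P(X=2) = 3/25 + 1/25 + 4/25 = 8/25
H(X) = -[(8/25)·log₂(8/25) + (9/25)·log₂(9/25) + (8/25)·log₂(8/25)]
  = 0.52603 + 0.53062 + 0.52603 = 1.5827 bits

H(Y|X) = Σ_x P(x)·H(Y|X=x):
  X=0: P(X=0) = 8/25, P(Y|X=0) = (1/4, 1/4, 1/2) → H(Y|X=0) = 1.50000
  X=1: P(X=1) = 9/25, P(Y|X=1) = (1/3, 2/3, 0) → H(Y|X=1) = 0.91830
  X=2: P(X=2) = 8/25, P(Y|X=2) = (3/8, 1/8, 1/2) → H(Y|X=2) = 1.40564
H(Y|X) = (8/25)·1.50000 + (9/25)·0.91830 + (8/25)·1.40564 = 1.2604 bits

H(X,Y) = -Σ_{x,y} P(x,y) log₂ P(x,y). Per-cell terms -P(x,y)·log₂P(x,y):
  X=0: 0.29151, 0.29151, 0.42302
  X=1: 0.36707, 0.49413, 0.00000
  X=2: 0.36707, 0.18575, 0.42302
  (cells with P = 0 contribute 0)
Sum of the 9 terms: H(X,Y) = 2.8431 bits

Chain rule check:
  H(X) + H(Y|X) = 1.5827 + 1.2604 = 2.8431 bits
  H(X,Y) = 2.8431 bits
✓ Chain rule verified.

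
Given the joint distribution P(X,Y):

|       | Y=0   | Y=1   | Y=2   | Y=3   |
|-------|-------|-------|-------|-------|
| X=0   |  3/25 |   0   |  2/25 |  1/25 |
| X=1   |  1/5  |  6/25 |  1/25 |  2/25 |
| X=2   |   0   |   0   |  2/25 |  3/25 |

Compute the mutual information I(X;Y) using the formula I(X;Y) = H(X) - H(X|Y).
0.4670 bits

I(X;Y) = H(X) - H(X|Y)

Marginal of X (row sums):
  P(X=0) = 3/25 + 0 + 2/25 + 1/25 = 6/25
  P(X=1) = 1/5 + 6/25 + 1/25 + 2/25 = 14/25
  P(X=2) = 0 + 0 + 2/25 + 3/25 = 1/5
H(X) = -[(6/25)·log₂(6/25) + (14/25)·log₂(14/25) + (1/5)·log₂(1/5)]
  = 0.49413 + 0.46844 + 0.46439 = 1.4270 bits

Marginal of Y (column sums):
  P(Y=0) = 3/25 + 1/5 + 0 = 8/25
  P(Y=1) = 0 + 6/25 + 0 = 6/25
  P(Y=2) = 2/25 + 1/25 + 2/25 = 1/5
  P(Y=3) = 1/25 + 2/25 + 3/25 = 6/25
H(X|Y) = Σ_y P(y)·H(X|Y=y):
  Y=0: P(Y=0) = 8/25, P(X|Y=0) = (3/8, 5/8, 0) → H(X|Y=0) = 0.95443
  Y=1: P(Y=1) = 6/25, P(X|Y=1) = (0, 1, 0) → H(X|Y=1) = 0.00000
  Y=2: P(Y=2) = 1/5, P(X|Y=2) = (2/5, 1/5, 2/5) → H(X|Y=2) = 1.52193
  Y=3: P(Y=3) = 6/25, P(X|Y=3) = (1/6, 1/3, 1/2) → H(X|Y=3) = 1.45915
H(X|Y) = (8/25)·0.95443 + (6/25)·0.00000 + (1/5)·1.52193 + (6/25)·1.45915 = 0.9600 bits

I(X;Y) = H(X) - H(X|Y) = 1.4270 - 0.9600 = 0.4670 bits

Cross-check via I(X;Y) = H(X) + H(Y) - H(X,Y): computing H(Y) from the column sums and H(X,Y) from the 12 cells in the same way gives H(Y) = 1.9787 bits and H(X,Y) = 2.9387 bits, so
I(X;Y) = 1.4270 + 1.9787 - 2.9387 = 0.4670 bits ✓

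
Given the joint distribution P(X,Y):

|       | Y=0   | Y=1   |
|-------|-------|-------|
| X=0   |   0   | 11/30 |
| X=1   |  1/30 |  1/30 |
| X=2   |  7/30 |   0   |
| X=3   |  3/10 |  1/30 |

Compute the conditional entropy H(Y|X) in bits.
0.2230 bits

H(Y|X) = H(X,Y) - H(X)

H(X,Y) = -Σ_{x,y} P(x,y) log₂ P(x,y). Per-cell terms -P(x,y)·log₂P(x,y):
  X=0: 0.00000, 0.53073
  X=1: 0.16356, 0.16356
  X=2: 0.48989, 0.00000
  X=3: 0.52109, 0.16356
  (cells with P = 0 contribute 0)
Sum of the 8 terms: H(X,Y) = 2.0324 bits

Marginal of X (row sums):
  P(X=0) = 0 + 11/30 = 11/30
  P(X=1) = 1/30 + 1/30 = 1/15
  P(X=2) = 7/30 + 0 = 7/30
  P(X=3) = 3/10 + 1/30 = 1/3
H(X) = -[(11/30)·log₂(11/30) + (1/15)·log₂(1/15) + (7/30)·log₂(7/30) + (1/3)·log₂(1/3)]
  = 0.53073 + 0.26046 + 0.48989 + 0.52832 = 1.8094 bits

H(Y|X) = H(X,Y) - H(X) = 2.0324 - 1.8094 = 0.2230 bits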